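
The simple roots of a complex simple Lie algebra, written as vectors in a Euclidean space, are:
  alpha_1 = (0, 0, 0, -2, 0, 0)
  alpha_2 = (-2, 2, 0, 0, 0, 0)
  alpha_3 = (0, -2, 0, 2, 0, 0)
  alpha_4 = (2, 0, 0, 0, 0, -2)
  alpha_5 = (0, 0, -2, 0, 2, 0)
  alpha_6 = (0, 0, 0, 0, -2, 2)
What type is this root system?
Compute the Cartan integers a_ij = 2(alpha_i, alpha_j)/(alpha_j, alpha_j); the resulting 6x6 Cartan matrix is
[[2, 0, -1, 0, 0, 0], [0, 2, -1, -1, 0, 0], [-2, -1, 2, 0, 0, 0], [0, -1, 0, 2, 0, -1], [0, 0, 0, 0, 2, -1], [0, 0, 0, -1, -1, 2]].
The roots have two lengths (squared-length ratio 2:1); the short ones are alpha_{1}. The associated Dynkin diagram is a chain of 6 nodes with a double edge at one end; the terminal node there is the unique short simple root (B_6), so the type is B_6 (the algebra so(13)).

B_6 (so(13))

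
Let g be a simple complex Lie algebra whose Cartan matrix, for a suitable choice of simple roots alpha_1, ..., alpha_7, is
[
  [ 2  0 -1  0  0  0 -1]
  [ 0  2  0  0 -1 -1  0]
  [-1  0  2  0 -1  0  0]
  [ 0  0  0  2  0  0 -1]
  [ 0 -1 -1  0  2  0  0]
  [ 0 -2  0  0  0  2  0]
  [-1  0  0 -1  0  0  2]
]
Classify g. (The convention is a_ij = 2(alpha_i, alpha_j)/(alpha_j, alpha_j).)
The matrix has rank 7 with 2's on the diagonal. Reading the off-diagonal entries as Dynkin edges (a single edge where a_ij = a_ji = -1; a double or triple edge where a_ij * a_ji = 2 or 3), the diagram is a chain of 7 nodes with a double edge at one end; the terminal node there is the unique long simple root (C_7). One simple-root ordering that puts it in standard form is (alpha_4, alpha_7, alpha_1, alpha_3, alpha_5, alpha_2, alpha_6). So the algebra is type C_7, i.e. sp(14).

C_7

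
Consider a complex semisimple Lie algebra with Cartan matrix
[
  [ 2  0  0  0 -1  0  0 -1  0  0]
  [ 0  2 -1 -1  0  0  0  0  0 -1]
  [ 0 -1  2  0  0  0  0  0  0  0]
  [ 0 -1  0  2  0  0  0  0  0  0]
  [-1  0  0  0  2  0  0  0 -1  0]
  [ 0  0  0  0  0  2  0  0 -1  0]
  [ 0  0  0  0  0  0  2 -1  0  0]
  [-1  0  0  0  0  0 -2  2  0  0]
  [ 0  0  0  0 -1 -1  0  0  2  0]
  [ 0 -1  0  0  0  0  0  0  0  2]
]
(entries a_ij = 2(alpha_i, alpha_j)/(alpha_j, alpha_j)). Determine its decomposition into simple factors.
type B_6 ⊕ type D_4

The diagram associated to this matrix has two connected components: the simple roots {alpha_1, alpha_5, alpha_6, alpha_7, alpha_8, alpha_9} form a chain of 6 nodes with a double edge at one end; the terminal node there is the unique short simple root (B_6), and {alpha_2, alpha_3, alpha_4, alpha_10} form a chain of 2 nodes with a fork of two nodes at one end (D_4). A semisimple Lie algebra decomposes uniquely as the direct sum of simple ideals, one per connected component of its Dynkin diagram, so g ≅ B_6 ⊕ D_4 (dimension 78 + 28 = 106).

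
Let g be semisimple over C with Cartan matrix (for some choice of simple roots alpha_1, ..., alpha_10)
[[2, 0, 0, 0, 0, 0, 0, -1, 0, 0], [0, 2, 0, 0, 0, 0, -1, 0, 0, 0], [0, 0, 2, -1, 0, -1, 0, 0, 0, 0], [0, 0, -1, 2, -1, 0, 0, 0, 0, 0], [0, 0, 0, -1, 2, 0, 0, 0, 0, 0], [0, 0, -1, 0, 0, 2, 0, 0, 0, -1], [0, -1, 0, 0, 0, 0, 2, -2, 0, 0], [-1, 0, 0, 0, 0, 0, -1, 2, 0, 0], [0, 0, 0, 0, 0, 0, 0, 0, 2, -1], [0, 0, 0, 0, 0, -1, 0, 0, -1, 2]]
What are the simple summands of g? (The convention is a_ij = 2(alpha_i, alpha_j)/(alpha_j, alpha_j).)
A6 + F4

The diagram associated to this matrix has two connected components: the simple roots {alpha_3, alpha_4, alpha_5, alpha_6, alpha_9, alpha_10} form a chain of 6 nodes with single edges (A_6), and {alpha_1, alpha_2, alpha_7, alpha_8} form a chain of 4 nodes with a double edge between the middle two (F_4). A semisimple Lie algebra decomposes uniquely as the direct sum of simple ideals, one per connected component of its Dynkin diagram, so g ≅ A_6 ⊕ F_4 (dimension 48 + 52 = 100).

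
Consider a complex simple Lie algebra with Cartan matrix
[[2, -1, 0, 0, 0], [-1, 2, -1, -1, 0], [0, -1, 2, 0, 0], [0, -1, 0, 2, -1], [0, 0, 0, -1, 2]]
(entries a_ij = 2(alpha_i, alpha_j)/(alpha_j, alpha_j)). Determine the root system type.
D_5

The matrix has rank 5 with 2's on the diagonal. Reading the off-diagonal entries as Dynkin edges (a single edge where a_ij = a_ji = -1; a double or triple edge where a_ij * a_ji = 2 or 3), the diagram is a chain of 3 nodes with a fork of two nodes at one end (D_5). One simple-root ordering that puts it in standard form is (alpha_5, alpha_4, alpha_2, alpha_3, alpha_1). So the algebra is type D_5, i.e. so(10).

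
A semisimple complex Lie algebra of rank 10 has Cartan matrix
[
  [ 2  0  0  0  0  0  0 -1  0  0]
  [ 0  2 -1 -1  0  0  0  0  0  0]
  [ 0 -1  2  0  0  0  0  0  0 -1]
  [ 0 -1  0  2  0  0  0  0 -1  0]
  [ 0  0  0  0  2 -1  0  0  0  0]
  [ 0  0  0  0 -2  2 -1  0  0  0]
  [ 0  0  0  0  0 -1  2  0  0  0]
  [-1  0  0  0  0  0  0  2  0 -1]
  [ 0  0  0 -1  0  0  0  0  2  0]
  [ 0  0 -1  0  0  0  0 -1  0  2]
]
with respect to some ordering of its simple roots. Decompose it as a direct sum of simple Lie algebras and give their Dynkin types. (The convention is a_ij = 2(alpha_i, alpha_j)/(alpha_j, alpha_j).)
A_7 (sl(8)) + B_3 (so(7))

The diagram associated to this matrix has two connected components: the simple roots {alpha_1, alpha_2, alpha_3, alpha_4, alpha_8, alpha_9, alpha_10} form a chain of 7 nodes with single edges (A_7), and {alpha_5, alpha_6, alpha_7} form a chain of 3 nodes with a double edge at one end; the terminal node there is the unique short simple root (B_3). A semisimple Lie algebra decomposes uniquely as the direct sum of simple ideals, one per connected component of its Dynkin diagram, so g ≅ A_7 ⊕ B_3 (dimension 63 + 21 = 84).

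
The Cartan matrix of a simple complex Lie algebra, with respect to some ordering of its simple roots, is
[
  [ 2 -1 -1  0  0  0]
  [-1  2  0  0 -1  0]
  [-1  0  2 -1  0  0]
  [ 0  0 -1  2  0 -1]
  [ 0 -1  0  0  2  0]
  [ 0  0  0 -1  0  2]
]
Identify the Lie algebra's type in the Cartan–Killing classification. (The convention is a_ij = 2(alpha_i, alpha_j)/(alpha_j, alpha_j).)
A6

The matrix has rank 6 with 2's on the diagonal. Reading the off-diagonal entries as Dynkin edges (a single edge where a_ij = a_ji = -1; a double or triple edge where a_ij * a_ji = 2 or 3), the diagram is a chain of 6 nodes with single edges (A_6). One simple-root ordering that puts it in standard form is (alpha_6, alpha_4, alpha_3, alpha_1, alpha_2, alpha_5). So the algebra is type A_6, i.e. sl(7).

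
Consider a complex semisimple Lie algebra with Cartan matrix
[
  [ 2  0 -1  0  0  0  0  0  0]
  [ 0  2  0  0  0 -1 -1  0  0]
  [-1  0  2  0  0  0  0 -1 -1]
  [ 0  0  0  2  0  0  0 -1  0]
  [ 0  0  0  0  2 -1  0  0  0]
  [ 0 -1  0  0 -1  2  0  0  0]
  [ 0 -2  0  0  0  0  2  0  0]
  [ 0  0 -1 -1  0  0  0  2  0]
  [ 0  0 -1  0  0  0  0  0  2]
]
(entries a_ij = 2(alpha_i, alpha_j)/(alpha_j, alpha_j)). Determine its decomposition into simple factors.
C_4 (sp(8)) ⊕ D_5 (so(10))

The diagram associated to this matrix has two connected components: the simple roots {alpha_2, alpha_5, alpha_6, alpha_7} form a chain of 4 nodes with a double edge at one end; the terminal node there is the unique long simple root (C_4), and {alpha_1, alpha_3, alpha_4, alpha_8, alpha_9} form a chain of 3 nodes with a fork of two nodes at one end (D_5). A semisimple Lie algebra decomposes uniquely as the direct sum of simple ideals, one per connected component of its Dynkin diagram, so g ≅ C_4 ⊕ D_5 (dimension 36 + 45 = 81).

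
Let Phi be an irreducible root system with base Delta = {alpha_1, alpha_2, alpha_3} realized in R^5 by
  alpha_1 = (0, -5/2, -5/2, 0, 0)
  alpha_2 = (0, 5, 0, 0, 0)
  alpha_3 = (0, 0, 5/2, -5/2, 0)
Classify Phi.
Compute the Cartan integers a_ij = 2(alpha_i, alpha_j)/(alpha_j, alpha_j); the resulting 3x3 Cartan matrix is
[[2, -1, -1], [-2, 2, 0], [-1, 0, 2]].
The roots have two lengths (squared-length ratio 2:1); the short ones are alpha_{1,3}. The associated Dynkin diagram is a chain of 3 nodes with a double edge at one end; the terminal node there is the unique long simple root (C_3), so the type is C_3 (the algebra sp(6)).

C_3 (sp(6))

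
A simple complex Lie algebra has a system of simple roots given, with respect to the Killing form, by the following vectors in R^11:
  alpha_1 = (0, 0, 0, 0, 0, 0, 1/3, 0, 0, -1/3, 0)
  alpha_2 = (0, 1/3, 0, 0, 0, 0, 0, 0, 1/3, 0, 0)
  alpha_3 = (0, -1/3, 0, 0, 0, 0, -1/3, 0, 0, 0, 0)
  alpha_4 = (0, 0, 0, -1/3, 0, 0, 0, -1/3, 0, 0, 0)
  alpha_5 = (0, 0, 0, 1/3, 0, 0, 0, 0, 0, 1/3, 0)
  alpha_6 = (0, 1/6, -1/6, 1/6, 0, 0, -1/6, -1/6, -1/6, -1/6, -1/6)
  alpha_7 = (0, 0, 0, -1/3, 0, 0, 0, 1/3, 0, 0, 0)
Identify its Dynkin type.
Compute the Cartan integers a_ij = 2(alpha_i, alpha_j)/(alpha_j, alpha_j); the resulting 7x7 Cartan matrix is
[[2, 0, -1, 0, -1, 0, 0], [0, 2, -1, 0, 0, 0, 0], [-1, -1, 2, 0, 0, 0, 0], [0, 0, 0, 2, -1, 0, 0], [-1, 0, 0, -1, 2, 0, -1], [0, 0, 0, 0, 0, 2, -1], [0, 0, 0, 0, -1, -1, 2]].
All simple roots have the same length, so the diagram is simply laced. The associated Dynkin diagram is a chain of 6 nodes with one extra node attached to the third node from one end (E_7), so the type is E_7.

type E_7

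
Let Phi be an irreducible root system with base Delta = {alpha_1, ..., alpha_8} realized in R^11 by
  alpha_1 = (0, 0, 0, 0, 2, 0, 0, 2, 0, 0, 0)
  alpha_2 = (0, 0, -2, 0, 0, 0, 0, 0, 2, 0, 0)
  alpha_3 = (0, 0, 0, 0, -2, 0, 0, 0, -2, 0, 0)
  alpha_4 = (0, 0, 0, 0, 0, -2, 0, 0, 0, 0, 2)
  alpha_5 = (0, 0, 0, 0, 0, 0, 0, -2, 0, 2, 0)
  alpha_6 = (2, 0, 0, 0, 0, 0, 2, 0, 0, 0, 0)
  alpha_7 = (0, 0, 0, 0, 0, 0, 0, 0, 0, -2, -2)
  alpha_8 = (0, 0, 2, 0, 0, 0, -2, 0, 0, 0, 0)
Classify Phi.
A_8 (sl(9))

Compute the Cartan integers a_ij = 2(alpha_i, alpha_j)/(alpha_j, alpha_j); the resulting 8x8 Cartan matrix is
[[2, 0, -1, 0, -1, 0, 0, 0], [0, 2, -1, 0, 0, 0, 0, -1], [-1, -1, 2, 0, 0, 0, 0, 0], [0, 0, 0, 2, 0, 0, -1, 0], [-1, 0, 0, 0, 2, 0, -1, 0], [0, 0, 0, 0, 0, 2, 0, -1], [0, 0, 0, -1, -1, 0, 2, 0], [0, -1, 0, 0, 0, -1, 0, 2]].
All simple roots have the same length, so the diagram is simply laced. The associated Dynkin diagram is a chain of 8 nodes with single edges (A_8), so the type is A_8 (the algebra sl(9)).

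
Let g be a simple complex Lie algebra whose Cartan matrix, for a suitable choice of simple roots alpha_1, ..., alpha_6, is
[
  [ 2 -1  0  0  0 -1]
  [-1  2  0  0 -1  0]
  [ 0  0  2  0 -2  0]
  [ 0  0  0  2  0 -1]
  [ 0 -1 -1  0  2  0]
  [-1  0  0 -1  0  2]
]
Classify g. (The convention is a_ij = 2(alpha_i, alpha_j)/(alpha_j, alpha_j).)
C_6

The matrix has rank 6 with 2's on the diagonal. Reading the off-diagonal entries as Dynkin edges (a single edge where a_ij = a_ji = -1; a double or triple edge where a_ij * a_ji = 2 or 3), the diagram is a chain of 6 nodes with a double edge at one end; the terminal node there is the unique long simple root (C_6). One simple-root ordering that puts it in standard form is (alpha_4, alpha_6, alpha_1, alpha_2, alpha_5, alpha_3). So the algebra is type C_6, i.e. sp(12).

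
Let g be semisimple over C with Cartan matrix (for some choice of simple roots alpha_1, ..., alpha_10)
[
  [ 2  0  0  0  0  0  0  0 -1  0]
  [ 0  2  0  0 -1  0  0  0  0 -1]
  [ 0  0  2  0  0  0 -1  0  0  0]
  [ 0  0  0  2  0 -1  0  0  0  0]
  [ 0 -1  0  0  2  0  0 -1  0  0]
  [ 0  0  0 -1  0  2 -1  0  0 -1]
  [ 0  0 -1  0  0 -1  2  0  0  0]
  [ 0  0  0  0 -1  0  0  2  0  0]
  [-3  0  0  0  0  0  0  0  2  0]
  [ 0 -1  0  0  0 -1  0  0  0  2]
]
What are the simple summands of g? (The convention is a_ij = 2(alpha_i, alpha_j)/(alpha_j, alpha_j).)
The diagram associated to this matrix has two connected components: the simple roots {alpha_2, alpha_3, alpha_4, alpha_5, alpha_6, alpha_7, alpha_8, alpha_10} form a chain of 7 nodes with one extra node attached to the third node from one end (E_8), and {alpha_1, alpha_9} form two nodes joined by a triple edge (G_2). A semisimple Lie algebra decomposes uniquely as the direct sum of simple ideals, one per connected component of its Dynkin diagram, so g ≅ E_8 ⊕ G_2 (dimension 248 + 14 = 262).

E_8 + G_2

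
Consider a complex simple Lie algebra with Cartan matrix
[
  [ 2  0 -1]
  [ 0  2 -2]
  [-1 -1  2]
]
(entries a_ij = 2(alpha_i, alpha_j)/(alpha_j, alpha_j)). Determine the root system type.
The matrix has rank 3 with 2's on the diagonal. Reading the off-diagonal entries as Dynkin edges (a single edge where a_ij = a_ji = -1; a double or triple edge where a_ij * a_ji = 2 or 3), the diagram is a chain of 3 nodes with a double edge at one end; the terminal node there is the unique long simple root (C_3). One simple-root ordering that puts it in standard form is (alpha_1, alpha_3, alpha_2). So the algebra is type C_3, i.e. sp(6).

C3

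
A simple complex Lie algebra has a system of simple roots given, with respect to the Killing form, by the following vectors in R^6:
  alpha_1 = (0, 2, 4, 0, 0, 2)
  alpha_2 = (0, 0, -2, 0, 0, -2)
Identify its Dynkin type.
G2

Compute the Cartan integers a_ij = 2(alpha_i, alpha_j)/(alpha_j, alpha_j); the resulting 2x2 Cartan matrix is
[[2, -3], [-1, 2]].
The roots have two lengths (squared-length ratio 3:1); the short ones are alpha_{2}. The associated Dynkin diagram is two nodes joined by a triple edge (G_2), so the type is G_2.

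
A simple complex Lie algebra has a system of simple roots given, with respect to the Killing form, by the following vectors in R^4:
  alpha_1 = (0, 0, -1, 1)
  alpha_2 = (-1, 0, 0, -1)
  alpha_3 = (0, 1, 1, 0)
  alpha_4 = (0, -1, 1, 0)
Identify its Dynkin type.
Compute the Cartan integers a_ij = 2(alpha_i, alpha_j)/(alpha_j, alpha_j); the resulting 4x4 Cartan matrix is
[[2, -1, -1, -1], [-1, 2, 0, 0], [-1, 0, 2, 0], [-1, 0, 0, 2]].
All simple roots have the same length, so the diagram is simply laced. The associated Dynkin diagram is a chain of 2 nodes with a fork of two nodes at one end (D_4), so the type is D_4 (the algebra so(8)).

D4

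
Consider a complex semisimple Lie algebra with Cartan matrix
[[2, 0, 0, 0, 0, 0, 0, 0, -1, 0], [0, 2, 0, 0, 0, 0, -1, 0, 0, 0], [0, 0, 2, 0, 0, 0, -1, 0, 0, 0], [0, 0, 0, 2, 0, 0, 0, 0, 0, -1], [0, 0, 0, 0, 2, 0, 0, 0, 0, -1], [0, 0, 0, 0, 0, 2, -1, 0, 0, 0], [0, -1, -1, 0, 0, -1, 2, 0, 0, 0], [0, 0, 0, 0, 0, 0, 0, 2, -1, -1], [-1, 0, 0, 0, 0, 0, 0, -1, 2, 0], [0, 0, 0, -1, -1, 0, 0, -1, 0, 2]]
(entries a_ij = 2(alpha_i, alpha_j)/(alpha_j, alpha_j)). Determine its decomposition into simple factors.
The diagram associated to this matrix has two connected components: the simple roots {alpha_2, alpha_3, alpha_6, alpha_7} form a chain of 2 nodes with a fork of two nodes at one end (D_4), and {alpha_1, alpha_4, alpha_5, alpha_8, alpha_9, alpha_10} form a chain of 4 nodes with a fork of two nodes at one end (D_6). A semisimple Lie algebra decomposes uniquely as the direct sum of simple ideals, one per connected component of its Dynkin diagram, so g ≅ D_4 ⊕ D_6 (dimension 28 + 66 = 94).

D_4 (so(8)) ⊕ D_6 (so(12))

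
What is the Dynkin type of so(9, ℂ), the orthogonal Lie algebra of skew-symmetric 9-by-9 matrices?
B_4

This is so(9) with 9 odd, which has dimension 9(9-1)/2 = 36 and rank (9-1)/2 = 4. In the classification of classical Lie algebras, the orthogonal algebra so(2n+1) in an odd number of variables has type B_n; here n = 4, so the Dynkin diagram is a chain of 4 nodes with a double edge at one end; the terminal node there is the unique short simple root (B_4). Hence the type is B_4.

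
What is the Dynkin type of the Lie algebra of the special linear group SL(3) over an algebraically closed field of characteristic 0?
This is sl(3), which has dimension 3^2 - 1 = 8 and rank 3 - 1 = 2 (a Cartan subalgebra is the diagonal traceless matrices). In the classification of classical Lie algebras, the special linear algebra sl(n+1) has type A_n; here n = 2, so the Dynkin diagram is a chain of 2 nodes with single edges (A_2). Hence the type is A_2.

A_2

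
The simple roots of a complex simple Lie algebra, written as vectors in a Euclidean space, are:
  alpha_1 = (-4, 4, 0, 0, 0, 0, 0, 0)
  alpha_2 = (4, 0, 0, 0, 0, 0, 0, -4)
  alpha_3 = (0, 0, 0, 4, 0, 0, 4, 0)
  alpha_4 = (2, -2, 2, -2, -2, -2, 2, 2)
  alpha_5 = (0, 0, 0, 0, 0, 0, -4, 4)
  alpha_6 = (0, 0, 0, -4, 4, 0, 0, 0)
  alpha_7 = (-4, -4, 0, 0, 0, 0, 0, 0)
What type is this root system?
Compute the Cartan integers a_ij = 2(alpha_i, alpha_j)/(alpha_j, alpha_j); the resulting 7x7 Cartan matrix is
[[2, -1, 0, -1, 0, 0, 0], [-1, 2, 0, 0, -1, 0, -1], [0, 0, 2, 0, -1, -1, 0], [-1, 0, 0, 2, 0, 0, 0], [0, -1, -1, 0, 2, 0, 0], [0, 0, -1, 0, 0, 2, 0], [0, -1, 0, 0, 0, 0, 2]].
All simple roots have the same length, so the diagram is simply laced. The associated Dynkin diagram is a chain of 6 nodes with one extra node attached to the third node from one end (E_7), so the type is E_7.

type E_7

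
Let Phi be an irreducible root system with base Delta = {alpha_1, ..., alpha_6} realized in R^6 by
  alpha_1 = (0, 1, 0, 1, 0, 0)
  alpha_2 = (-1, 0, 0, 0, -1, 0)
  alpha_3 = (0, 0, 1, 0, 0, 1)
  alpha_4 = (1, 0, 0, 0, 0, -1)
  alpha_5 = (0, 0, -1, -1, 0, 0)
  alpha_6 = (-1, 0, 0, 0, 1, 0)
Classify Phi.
Compute the Cartan integers a_ij = 2(alpha_i, alpha_j)/(alpha_j, alpha_j); the resulting 6x6 Cartan matrix is
[[2, 0, 0, 0, -1, 0], [0, 2, 0, -1, 0, 0], [0, 0, 2, -1, -1, 0], [0, -1, -1, 2, 0, -1], [-1, 0, -1, 0, 2, 0], [0, 0, 0, -1, 0, 2]].
All simple roots have the same length, so the diagram is simply laced. The associated Dynkin diagram is a chain of 4 nodes with a fork of two nodes at one end (D_6), so the type is D_6 (the algebra so(12)).

type D_6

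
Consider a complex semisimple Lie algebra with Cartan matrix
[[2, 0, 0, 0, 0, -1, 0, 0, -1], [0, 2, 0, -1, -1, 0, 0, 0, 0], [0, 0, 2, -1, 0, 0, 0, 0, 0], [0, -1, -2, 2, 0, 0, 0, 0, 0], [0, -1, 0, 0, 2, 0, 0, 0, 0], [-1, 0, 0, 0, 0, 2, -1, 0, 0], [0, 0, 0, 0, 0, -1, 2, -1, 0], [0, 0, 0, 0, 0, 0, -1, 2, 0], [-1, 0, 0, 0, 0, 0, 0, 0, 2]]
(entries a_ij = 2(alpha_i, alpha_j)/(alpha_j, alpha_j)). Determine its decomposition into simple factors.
The diagram associated to this matrix has two connected components: the simple roots {alpha_1, alpha_6, alpha_7, alpha_8, alpha_9} form a chain of 5 nodes with single edges (A_5), and {alpha_2, alpha_3, alpha_4, alpha_5} form a chain of 4 nodes with a double edge at one end; the terminal node there is the unique short simple root (B_4). A semisimple Lie algebra decomposes uniquely as the direct sum of simple ideals, one per connected component of its Dynkin diagram, so g ≅ A_5 ⊕ B_4 (dimension 35 + 36 = 71).

A5 + B4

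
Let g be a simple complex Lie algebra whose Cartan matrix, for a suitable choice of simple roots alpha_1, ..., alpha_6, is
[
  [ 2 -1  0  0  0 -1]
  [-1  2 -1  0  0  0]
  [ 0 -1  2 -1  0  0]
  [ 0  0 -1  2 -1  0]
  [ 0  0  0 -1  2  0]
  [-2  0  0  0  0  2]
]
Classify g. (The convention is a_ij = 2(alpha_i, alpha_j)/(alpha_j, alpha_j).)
The matrix has rank 6 with 2's on the diagonal. Reading the off-diagonal entries as Dynkin edges (a single edge where a_ij = a_ji = -1; a double or triple edge where a_ij * a_ji = 2 or 3), the diagram is a chain of 6 nodes with a double edge at one end; the terminal node there is the unique long simple root (C_6). One simple-root ordering that puts it in standard form is (alpha_5, alpha_4, alpha_3, alpha_2, alpha_1, alpha_6). So the algebra is type C_6, i.e. sp(12).

C_6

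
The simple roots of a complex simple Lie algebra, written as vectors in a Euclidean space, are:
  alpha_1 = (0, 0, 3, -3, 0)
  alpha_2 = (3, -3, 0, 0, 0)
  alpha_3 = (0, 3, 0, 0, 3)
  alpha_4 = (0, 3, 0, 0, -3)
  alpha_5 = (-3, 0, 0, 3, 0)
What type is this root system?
Compute the Cartan integers a_ij = 2(alpha_i, alpha_j)/(alpha_j, alpha_j); the resulting 5x5 Cartan matrix is
[[2, 0, 0, 0, -1], [0, 2, -1, -1, -1], [0, -1, 2, 0, 0], [0, -1, 0, 2, 0], [-1, -1, 0, 0, 2]].
All simple roots have the same length, so the diagram is simply laced. The associated Dynkin diagram is a chain of 3 nodes with a fork of two nodes at one end (D_5), so the type is D_5 (the algebra so(10)).

D5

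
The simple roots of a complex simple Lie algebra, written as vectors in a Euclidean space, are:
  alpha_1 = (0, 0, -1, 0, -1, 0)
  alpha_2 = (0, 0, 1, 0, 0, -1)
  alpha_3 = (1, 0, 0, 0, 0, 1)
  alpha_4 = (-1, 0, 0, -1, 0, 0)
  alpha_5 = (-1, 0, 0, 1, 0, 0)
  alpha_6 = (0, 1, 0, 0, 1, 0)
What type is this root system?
D6

Compute the Cartan integers a_ij = 2(alpha_i, alpha_j)/(alpha_j, alpha_j); the resulting 6x6 Cartan matrix is
[[2, -1, 0, 0, 0, -1], [-1, 2, -1, 0, 0, 0], [0, -1, 2, -1, -1, 0], [0, 0, -1, 2, 0, 0], [0, 0, -1, 0, 2, 0], [-1, 0, 0, 0, 0, 2]].
All simple roots have the same length, so the diagram is simply laced. The associated Dynkin diagram is a chain of 4 nodes with a fork of two nodes at one end (D_6), so the type is D_6 (the algebra so(12)).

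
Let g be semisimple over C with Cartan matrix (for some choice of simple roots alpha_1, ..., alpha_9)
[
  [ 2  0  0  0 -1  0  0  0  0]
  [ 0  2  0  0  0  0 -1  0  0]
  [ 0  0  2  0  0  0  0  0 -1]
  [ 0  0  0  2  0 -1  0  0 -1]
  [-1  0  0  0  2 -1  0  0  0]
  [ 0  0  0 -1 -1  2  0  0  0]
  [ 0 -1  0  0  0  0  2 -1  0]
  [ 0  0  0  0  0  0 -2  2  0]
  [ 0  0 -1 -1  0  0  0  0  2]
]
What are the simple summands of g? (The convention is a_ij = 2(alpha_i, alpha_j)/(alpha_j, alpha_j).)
A6 + C3

The diagram associated to this matrix has two connected components: the simple roots {alpha_1, alpha_3, alpha_4, alpha_5, alpha_6, alpha_9} form a chain of 6 nodes with single edges (A_6), and {alpha_2, alpha_7, alpha_8} form a chain of 3 nodes with a double edge at one end; the terminal node there is the unique long simple root (C_3). A semisimple Lie algebra decomposes uniquely as the direct sum of simple ideals, one per connected component of its Dynkin diagram, so g ≅ A_6 ⊕ C_3 (dimension 48 + 21 = 69).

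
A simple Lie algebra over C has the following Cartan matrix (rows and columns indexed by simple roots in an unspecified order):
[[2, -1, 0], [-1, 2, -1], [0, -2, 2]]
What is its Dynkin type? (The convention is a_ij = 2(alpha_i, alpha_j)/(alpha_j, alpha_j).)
C_3

The matrix has rank 3 with 2's on the diagonal. Reading the off-diagonal entries as Dynkin edges (a single edge where a_ij = a_ji = -1; a double or triple edge where a_ij * a_ji = 2 or 3), the diagram is a chain of 3 nodes with a double edge at one end; the terminal node there is the unique long simple root (C_3). One simple-root ordering that puts it in standard form is (alpha_1, alpha_2, alpha_3). So the algebra is type C_3, i.e. sp(6).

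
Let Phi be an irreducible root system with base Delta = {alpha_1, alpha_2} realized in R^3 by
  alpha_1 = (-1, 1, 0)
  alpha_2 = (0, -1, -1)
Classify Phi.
type A_2

Compute the Cartan integers a_ij = 2(alpha_i, alpha_j)/(alpha_j, alpha_j); the resulting 2x2 Cartan matrix is
[[2, -1], [-1, 2]].
All simple roots have the same length, so the diagram is simply laced. The associated Dynkin diagram is a chain of 2 nodes with single edges (A_2), so the type is A_2 (the algebra sl(3)).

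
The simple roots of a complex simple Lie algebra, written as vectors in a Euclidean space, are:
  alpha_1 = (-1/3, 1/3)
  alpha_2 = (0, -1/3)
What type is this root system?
Compute the Cartan integers a_ij = 2(alpha_i, alpha_j)/(alpha_j, alpha_j); the resulting 2x2 Cartan matrix is
[[2, -2], [-1, 2]].
The roots have two lengths (squared-length ratio 2:1); the short ones are alpha_{2}. The associated Dynkin diagram is a chain of 2 nodes with a double edge at one end; the terminal node there is the unique short simple root (B_2), so the type is B_2 (the algebra so(5)).

B_2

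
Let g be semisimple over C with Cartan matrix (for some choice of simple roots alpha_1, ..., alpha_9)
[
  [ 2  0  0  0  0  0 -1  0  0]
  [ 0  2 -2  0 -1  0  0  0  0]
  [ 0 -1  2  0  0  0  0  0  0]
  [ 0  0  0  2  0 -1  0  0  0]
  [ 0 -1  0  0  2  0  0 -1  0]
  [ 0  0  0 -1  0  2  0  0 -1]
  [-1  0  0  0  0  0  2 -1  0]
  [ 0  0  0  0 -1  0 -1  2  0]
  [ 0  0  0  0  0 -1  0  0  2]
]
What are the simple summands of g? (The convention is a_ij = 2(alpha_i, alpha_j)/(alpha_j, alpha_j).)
type A_3 + type B_6

The diagram associated to this matrix has two connected components: the simple roots {alpha_4, alpha_6, alpha_9} form a chain of 3 nodes with single edges (A_3), and {alpha_1, alpha_2, alpha_3, alpha_5, alpha_7, alpha_8} form a chain of 6 nodes with a double edge at one end; the terminal node there is the unique short simple root (B_6). A semisimple Lie algebra decomposes uniquely as the direct sum of simple ideals, one per connected component of its Dynkin diagram, so g ≅ A_3 ⊕ B_6 (dimension 15 + 78 = 93).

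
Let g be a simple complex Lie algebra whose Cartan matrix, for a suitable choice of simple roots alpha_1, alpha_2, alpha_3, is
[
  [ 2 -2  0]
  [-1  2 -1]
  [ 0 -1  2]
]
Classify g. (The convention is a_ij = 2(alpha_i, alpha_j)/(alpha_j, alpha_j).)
type C_3

The matrix has rank 3 with 2's on the diagonal. Reading the off-diagonal entries as Dynkin edges (a single edge where a_ij = a_ji = -1; a double or triple edge where a_ij * a_ji = 2 or 3), the diagram is a chain of 3 nodes with a double edge at one end; the terminal node there is the unique long simple root (C_3). One simple-root ordering that puts it in standard form is (alpha_3, alpha_2, alpha_1). So the algebra is type C_3, i.e. sp(6).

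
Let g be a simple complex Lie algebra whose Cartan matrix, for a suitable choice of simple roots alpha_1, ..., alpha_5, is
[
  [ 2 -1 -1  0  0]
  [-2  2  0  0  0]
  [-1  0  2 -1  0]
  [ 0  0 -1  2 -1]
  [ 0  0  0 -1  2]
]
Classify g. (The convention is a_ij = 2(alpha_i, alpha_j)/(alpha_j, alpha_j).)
The matrix has rank 5 with 2's on the diagonal. Reading the off-diagonal entries as Dynkin edges (a single edge where a_ij = a_ji = -1; a double or triple edge where a_ij * a_ji = 2 or 3), the diagram is a chain of 5 nodes with a double edge at one end; the terminal node there is the unique long simple root (C_5). One simple-root ordering that puts it in standard form is (alpha_5, alpha_4, alpha_3, alpha_1, alpha_2). So the algebra is type C_5, i.e. sp(10).

C_5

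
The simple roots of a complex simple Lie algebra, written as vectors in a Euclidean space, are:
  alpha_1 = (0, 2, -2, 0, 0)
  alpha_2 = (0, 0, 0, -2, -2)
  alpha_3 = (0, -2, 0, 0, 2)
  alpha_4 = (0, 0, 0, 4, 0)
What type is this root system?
Compute the Cartan integers a_ij = 2(alpha_i, alpha_j)/(alpha_j, alpha_j); the resulting 4x4 Cartan matrix is
[[2, 0, -1, 0], [0, 2, -1, -1], [-1, -1, 2, 0], [0, -2, 0, 2]].
The roots have two lengths (squared-length ratio 2:1); the short ones are alpha_{1,2,3}. The associated Dynkin diagram is a chain of 4 nodes with a double edge at one end; the terminal node there is the unique long simple root (C_4), so the type is C_4 (the algebra sp(8)).

C_4 (sp(8))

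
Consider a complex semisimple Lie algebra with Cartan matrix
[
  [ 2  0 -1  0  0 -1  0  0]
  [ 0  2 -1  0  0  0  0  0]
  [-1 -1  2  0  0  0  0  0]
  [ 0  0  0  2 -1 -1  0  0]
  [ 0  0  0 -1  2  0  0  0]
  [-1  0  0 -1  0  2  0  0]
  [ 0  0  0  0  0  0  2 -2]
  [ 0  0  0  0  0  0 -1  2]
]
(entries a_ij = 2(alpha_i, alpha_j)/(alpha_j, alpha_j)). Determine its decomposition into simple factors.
The diagram associated to this matrix has two connected components: the simple roots {alpha_1, alpha_2, alpha_3, alpha_4, alpha_5, alpha_6} form a chain of 6 nodes with single edges (A_6), and {alpha_7, alpha_8} form a chain of 2 nodes with a double edge at one end; the terminal node there is the unique short simple root (B_2). A semisimple Lie algebra decomposes uniquely as the direct sum of simple ideals, one per connected component of its Dynkin diagram, so g ≅ A_6 ⊕ B_2 (dimension 48 + 10 = 58).

A6 + B2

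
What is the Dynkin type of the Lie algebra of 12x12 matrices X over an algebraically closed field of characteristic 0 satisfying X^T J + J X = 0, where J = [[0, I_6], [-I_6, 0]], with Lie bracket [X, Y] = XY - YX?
This is sp(12), which has dimension 12(12+1)/2 = 78 and rank 12/2 = 6. In the classification of classical Lie algebras, the symplectic algebra sp(2n) has type C_n; here n = 6, so the Dynkin diagram is a chain of 6 nodes with a double edge at one end; the terminal node there is the unique long simple root (C_6). Hence the type is C_6.

type C_6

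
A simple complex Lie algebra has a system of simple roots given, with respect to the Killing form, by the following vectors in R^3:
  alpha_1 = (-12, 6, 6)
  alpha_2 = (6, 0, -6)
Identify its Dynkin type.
G_2

Compute the Cartan integers a_ij = 2(alpha_i, alpha_j)/(alpha_j, alpha_j); the resulting 2x2 Cartan matrix is
[[2, -3], [-1, 2]].
The roots have two lengths (squared-length ratio 3:1); the short ones are alpha_{2}. The associated Dynkin diagram is two nodes joined by a triple edge (G_2), so the type is G_2.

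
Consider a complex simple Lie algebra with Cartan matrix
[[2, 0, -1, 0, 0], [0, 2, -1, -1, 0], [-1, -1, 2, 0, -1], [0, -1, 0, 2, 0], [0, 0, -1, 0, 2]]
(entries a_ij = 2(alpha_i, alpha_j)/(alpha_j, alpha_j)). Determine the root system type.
D_5

The matrix has rank 5 with 2's on the diagonal. Reading the off-diagonal entries as Dynkin edges (a single edge where a_ij = a_ji = -1; a double or triple edge where a_ij * a_ji = 2 or 3), the diagram is a chain of 3 nodes with a fork of two nodes at one end (D_5). One simple-root ordering that puts it in standard form is (alpha_4, alpha_2, alpha_3, alpha_5, alpha_1). So the algebra is type D_5, i.e. so(10).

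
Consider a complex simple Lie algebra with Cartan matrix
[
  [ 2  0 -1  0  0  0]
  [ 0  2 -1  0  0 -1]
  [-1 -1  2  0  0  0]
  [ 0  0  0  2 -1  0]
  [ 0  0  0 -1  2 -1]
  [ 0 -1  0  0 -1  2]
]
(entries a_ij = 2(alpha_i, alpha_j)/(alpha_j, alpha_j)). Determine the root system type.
A_6 (sl(7))

The matrix has rank 6 with 2's on the diagonal. Reading the off-diagonal entries as Dynkin edges (a single edge where a_ij = a_ji = -1; a double or triple edge where a_ij * a_ji = 2 or 3), the diagram is a chain of 6 nodes with single edges (A_6). One simple-root ordering that puts it in standard form is (alpha_4, alpha_5, alpha_6, alpha_2, alpha_3, alpha_1). So the algebra is type A_6, i.e. sl(7).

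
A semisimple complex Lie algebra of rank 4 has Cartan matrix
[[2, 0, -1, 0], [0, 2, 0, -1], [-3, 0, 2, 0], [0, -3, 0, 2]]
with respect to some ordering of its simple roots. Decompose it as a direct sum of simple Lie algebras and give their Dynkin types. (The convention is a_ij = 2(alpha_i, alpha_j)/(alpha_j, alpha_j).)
G_2 ⊕ G_2

The diagram associated to this matrix has two connected components: the simple roots {alpha_2, alpha_4} form two nodes joined by a triple edge (G_2), and {alpha_1, alpha_3} form two nodes joined by a triple edge (G_2). A semisimple Lie algebra decomposes uniquely as the direct sum of simple ideals, one per connected component of its Dynkin diagram, so g ≅ G_2 ⊕ G_2 (dimension 14 + 14 = 28).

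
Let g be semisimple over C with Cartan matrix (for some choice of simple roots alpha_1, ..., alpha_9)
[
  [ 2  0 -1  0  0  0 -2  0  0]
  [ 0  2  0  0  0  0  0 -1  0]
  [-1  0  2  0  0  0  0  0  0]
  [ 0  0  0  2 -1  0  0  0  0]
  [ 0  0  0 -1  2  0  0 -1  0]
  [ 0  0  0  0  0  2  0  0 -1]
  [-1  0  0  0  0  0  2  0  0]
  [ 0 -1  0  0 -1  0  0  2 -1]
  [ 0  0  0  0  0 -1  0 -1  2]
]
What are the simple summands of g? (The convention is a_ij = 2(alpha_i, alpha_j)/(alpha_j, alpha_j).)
The diagram associated to this matrix has two connected components: the simple roots {alpha_1, alpha_3, alpha_7} form a chain of 3 nodes with a double edge at one end; the terminal node there is the unique short simple root (B_3), and {alpha_2, alpha_4, alpha_5, alpha_6, alpha_8, alpha_9} form a chain of 5 nodes with one extra node attached to the third node from one end (E_6). A semisimple Lie algebra decomposes uniquely as the direct sum of simple ideals, one per connected component of its Dynkin diagram, so g ≅ B_3 ⊕ E_6 (dimension 21 + 78 = 99).

B_3 ⊕ E_6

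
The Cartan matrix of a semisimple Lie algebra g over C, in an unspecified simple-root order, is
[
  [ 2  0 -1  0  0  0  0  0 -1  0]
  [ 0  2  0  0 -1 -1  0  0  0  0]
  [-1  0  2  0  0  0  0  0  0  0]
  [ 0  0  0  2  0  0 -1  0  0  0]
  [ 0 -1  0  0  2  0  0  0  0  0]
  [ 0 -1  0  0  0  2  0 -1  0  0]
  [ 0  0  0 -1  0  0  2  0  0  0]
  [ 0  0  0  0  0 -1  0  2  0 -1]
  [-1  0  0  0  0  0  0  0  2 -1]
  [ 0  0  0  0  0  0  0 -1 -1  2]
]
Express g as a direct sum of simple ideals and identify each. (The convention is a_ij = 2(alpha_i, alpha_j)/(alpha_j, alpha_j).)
A_2 (sl(3)) + A_8 (sl(9))

The diagram associated to this matrix has two connected components: the simple roots {alpha_4, alpha_7} form a chain of 2 nodes with single edges (A_2), and {alpha_1, alpha_2, alpha_3, alpha_5, alpha_6, alpha_8, alpha_9, alpha_10} form a chain of 8 nodes with single edges (A_8). A semisimple Lie algebra decomposes uniquely as the direct sum of simple ideals, one per connected component of its Dynkin diagram, so g ≅ A_2 ⊕ A_8 (dimension 8 + 80 = 88).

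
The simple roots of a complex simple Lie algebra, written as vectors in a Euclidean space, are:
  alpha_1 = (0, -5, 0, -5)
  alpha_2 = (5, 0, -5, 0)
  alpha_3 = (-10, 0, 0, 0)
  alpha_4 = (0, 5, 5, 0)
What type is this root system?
Compute the Cartan integers a_ij = 2(alpha_i, alpha_j)/(alpha_j, alpha_j); the resulting 4x4 Cartan matrix is
[[2, 0, 0, -1], [0, 2, -1, -1], [0, -2, 2, 0], [-1, -1, 0, 2]].
The roots have two lengths (squared-length ratio 2:1); the short ones are alpha_{1,2,4}. The associated Dynkin diagram is a chain of 4 nodes with a double edge at one end; the terminal node there is the unique long simple root (C_4), so the type is C_4 (the algebra sp(8)).

C4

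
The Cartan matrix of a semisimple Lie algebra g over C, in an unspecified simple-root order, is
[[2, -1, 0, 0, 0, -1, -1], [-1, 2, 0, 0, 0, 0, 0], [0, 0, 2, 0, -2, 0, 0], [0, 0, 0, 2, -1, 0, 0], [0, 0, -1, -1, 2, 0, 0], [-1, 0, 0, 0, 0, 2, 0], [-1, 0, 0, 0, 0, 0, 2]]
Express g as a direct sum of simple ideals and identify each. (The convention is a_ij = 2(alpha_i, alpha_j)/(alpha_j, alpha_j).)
The diagram associated to this matrix has two connected components: the simple roots {alpha_3, alpha_4, alpha_5} form a chain of 3 nodes with a double edge at one end; the terminal node there is the unique long simple root (C_3), and {alpha_1, alpha_2, alpha_6, alpha_7} form a chain of 2 nodes with a fork of two nodes at one end (D_4). A semisimple Lie algebra decomposes uniquely as the direct sum of simple ideals, one per connected component of its Dynkin diagram, so g ≅ C_3 ⊕ D_4 (dimension 21 + 28 = 49).

C_3 (sp(6)) ⊕ D_4 (so(8))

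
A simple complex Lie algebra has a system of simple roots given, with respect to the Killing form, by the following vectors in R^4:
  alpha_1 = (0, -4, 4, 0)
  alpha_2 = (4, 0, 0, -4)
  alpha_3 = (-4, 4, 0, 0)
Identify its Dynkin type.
A_3 (sl(4))

Compute the Cartan integers a_ij = 2(alpha_i, alpha_j)/(alpha_j, alpha_j); the resulting 3x3 Cartan matrix is
[[2, 0, -1], [0, 2, -1], [-1, -1, 2]].
All simple roots have the same length, so the diagram is simply laced. The associated Dynkin diagram is a chain of 3 nodes with single edges (A_3), so the type is A_3 (the algebra sl(4)).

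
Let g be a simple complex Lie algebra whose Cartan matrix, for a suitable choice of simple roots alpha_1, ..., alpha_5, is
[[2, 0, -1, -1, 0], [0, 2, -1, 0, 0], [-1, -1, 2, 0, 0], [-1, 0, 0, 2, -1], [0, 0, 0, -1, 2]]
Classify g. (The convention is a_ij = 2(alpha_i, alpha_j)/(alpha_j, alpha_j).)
The matrix has rank 5 with 2's on the diagonal. Reading the off-diagonal entries as Dynkin edges (a single edge where a_ij = a_ji = -1; a double or triple edge where a_ij * a_ji = 2 or 3), the diagram is a chain of 5 nodes with single edges (A_5). One simple-root ordering that puts it in standard form is (alpha_2, alpha_3, alpha_1, alpha_4, alpha_5). So the algebra is type A_5, i.e. sl(6).

A5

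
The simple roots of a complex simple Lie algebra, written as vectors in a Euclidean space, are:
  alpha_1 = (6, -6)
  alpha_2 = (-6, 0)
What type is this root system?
B_2 (so(5))

Compute the Cartan integers a_ij = 2(alpha_i, alpha_j)/(alpha_j, alpha_j); the resulting 2x2 Cartan matrix is
[[2, -2], [-1, 2]].
The roots have two lengths (squared-length ratio 2:1); the short ones are alpha_{2}. The associated Dynkin diagram is a chain of 2 nodes with a double edge at one end; the terminal node there is the unique short simple root (B_2), so the type is B_2 (the algebra so(5)).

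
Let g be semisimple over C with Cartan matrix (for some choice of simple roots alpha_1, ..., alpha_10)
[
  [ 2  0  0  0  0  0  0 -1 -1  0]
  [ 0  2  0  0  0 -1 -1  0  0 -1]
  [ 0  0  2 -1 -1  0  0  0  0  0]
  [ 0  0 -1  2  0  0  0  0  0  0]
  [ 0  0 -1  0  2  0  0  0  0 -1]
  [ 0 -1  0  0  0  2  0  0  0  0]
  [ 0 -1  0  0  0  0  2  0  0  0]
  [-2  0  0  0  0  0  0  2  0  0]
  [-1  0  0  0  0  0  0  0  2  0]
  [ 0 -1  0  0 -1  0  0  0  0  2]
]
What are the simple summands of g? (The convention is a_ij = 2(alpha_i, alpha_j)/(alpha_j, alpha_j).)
C3 + D7

The diagram associated to this matrix has two connected components: the simple roots {alpha_1, alpha_8, alpha_9} form a chain of 3 nodes with a double edge at one end; the terminal node there is the unique long simple root (C_3), and {alpha_2, alpha_3, alpha_4, alpha_5, alpha_6, alpha_7, alpha_10} form a chain of 5 nodes with a fork of two nodes at one end (D_7). A semisimple Lie algebra decomposes uniquely as the direct sum of simple ideals, one per connected component of its Dynkin diagram, so g ≅ C_3 ⊕ D_7 (dimension 21 + 91 = 112).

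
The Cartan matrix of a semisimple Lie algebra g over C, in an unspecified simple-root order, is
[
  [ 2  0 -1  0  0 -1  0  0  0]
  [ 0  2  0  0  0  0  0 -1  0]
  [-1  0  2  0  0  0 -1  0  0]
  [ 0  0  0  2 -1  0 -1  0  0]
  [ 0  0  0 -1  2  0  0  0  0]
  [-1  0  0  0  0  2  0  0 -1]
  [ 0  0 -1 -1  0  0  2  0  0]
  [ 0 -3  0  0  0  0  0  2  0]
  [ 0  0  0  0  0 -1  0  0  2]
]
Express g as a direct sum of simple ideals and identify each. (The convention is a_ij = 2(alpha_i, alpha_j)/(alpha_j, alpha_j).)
The diagram associated to this matrix has two connected components: the simple roots {alpha_1, alpha_3, alpha_4, alpha_5, alpha_6, alpha_7, alpha_9} form a chain of 7 nodes with single edges (A_7), and {alpha_2, alpha_8} form two nodes joined by a triple edge (G_2). A semisimple Lie algebra decomposes uniquely as the direct sum of simple ideals, one per connected component of its Dynkin diagram, so g ≅ A_7 ⊕ G_2 (dimension 63 + 14 = 77).

A7 ⊕ G2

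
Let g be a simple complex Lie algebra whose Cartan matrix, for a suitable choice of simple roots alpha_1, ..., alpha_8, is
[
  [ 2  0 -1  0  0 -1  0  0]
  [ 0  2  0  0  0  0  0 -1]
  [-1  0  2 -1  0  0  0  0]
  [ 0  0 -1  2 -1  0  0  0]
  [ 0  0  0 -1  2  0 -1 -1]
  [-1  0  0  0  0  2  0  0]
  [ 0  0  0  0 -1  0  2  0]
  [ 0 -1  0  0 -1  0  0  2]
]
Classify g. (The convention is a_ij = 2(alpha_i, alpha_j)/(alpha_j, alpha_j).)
type E_8

The matrix has rank 8 with 2's on the diagonal. Reading the off-diagonal entries as Dynkin edges (a single edge where a_ij = a_ji = -1; a double or triple edge where a_ij * a_ji = 2 or 3), the diagram is a chain of 7 nodes with one extra node attached to the third node from one end (E_8). One simple-root ordering that puts it in standard form is (alpha_2, alpha_7, alpha_8, alpha_5, alpha_4, alpha_3, alpha_1, alpha_6). So the algebra is type E_8.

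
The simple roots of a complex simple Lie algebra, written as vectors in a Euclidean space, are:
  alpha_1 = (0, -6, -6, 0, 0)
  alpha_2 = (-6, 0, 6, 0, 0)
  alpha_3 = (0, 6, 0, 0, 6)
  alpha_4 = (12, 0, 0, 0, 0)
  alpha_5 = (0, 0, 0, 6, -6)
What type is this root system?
Compute the Cartan integers a_ij = 2(alpha_i, alpha_j)/(alpha_j, alpha_j); the resulting 5x5 Cartan matrix is
[[2, -1, -1, 0, 0], [-1, 2, 0, -1, 0], [-1, 0, 2, 0, -1], [0, -2, 0, 2, 0], [0, 0, -1, 0, 2]].
The roots have two lengths (squared-length ratio 2:1); the short ones are alpha_{1,2,3,5}. The associated Dynkin diagram is a chain of 5 nodes with a double edge at one end; the terminal node there is the unique long simple root (C_5), so the type is C_5 (the algebra sp(10)).

C_5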